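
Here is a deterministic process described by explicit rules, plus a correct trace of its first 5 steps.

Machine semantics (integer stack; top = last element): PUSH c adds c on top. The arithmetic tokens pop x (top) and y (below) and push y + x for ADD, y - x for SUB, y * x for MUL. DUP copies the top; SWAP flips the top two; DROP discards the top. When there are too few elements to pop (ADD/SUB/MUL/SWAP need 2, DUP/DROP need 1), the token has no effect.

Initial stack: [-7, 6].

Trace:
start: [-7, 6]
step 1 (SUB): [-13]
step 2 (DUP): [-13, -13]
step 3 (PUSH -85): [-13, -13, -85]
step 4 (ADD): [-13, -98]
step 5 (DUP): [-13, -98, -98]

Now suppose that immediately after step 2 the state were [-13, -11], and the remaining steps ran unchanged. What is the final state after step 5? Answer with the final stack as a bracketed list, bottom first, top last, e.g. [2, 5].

state after step 2 := [-13, -11]
step 3 (PUSH -85): [-13, -11, -85]
step 4 (ADD): [-13, -96]
step 5 (DUP): [-13, -96, -96]

[-13, -96, -96]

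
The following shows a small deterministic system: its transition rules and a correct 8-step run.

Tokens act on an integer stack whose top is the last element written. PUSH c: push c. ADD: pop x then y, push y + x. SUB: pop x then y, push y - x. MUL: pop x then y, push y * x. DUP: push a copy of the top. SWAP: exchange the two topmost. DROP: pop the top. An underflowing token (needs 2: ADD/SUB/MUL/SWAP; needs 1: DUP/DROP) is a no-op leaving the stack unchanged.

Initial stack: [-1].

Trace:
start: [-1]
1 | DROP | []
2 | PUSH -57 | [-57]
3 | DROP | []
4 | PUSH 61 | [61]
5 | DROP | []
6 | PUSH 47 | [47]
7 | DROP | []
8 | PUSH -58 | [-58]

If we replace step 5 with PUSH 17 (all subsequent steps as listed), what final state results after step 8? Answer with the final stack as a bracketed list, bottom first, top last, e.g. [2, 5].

(re-executing from step 5 with the substitution; state before step 5: [61])
5 | PUSH 17 | [61, 17]
6 | PUSH 47 | [61, 17, 47]
7 | DROP | [61, 17]
8 | PUSH -58 | [61, 17, -58]

[61, 17, -58]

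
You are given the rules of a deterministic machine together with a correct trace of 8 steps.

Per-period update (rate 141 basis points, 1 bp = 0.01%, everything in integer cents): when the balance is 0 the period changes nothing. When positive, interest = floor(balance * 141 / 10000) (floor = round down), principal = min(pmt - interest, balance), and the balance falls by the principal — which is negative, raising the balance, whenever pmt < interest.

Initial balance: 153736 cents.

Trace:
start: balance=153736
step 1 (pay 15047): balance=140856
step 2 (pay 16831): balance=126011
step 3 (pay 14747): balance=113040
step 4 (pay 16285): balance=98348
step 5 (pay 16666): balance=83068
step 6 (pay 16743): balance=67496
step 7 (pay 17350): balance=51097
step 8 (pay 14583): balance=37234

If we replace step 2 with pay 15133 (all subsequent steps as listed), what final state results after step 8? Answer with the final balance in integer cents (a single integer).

39083

(re-executing from step 2 with the substitution; state before step 2: balance=140856)
step 2 (pay 15133): balance=127709
step 3 (pay 14747): balance=114762
step 4 (pay 16285): balance=100095
step 5 (pay 16666): balance=84840
step 6 (pay 16743): balance=69293
step 7 (pay 17350): balance=52920
step 8 (pay 14583): balance=39083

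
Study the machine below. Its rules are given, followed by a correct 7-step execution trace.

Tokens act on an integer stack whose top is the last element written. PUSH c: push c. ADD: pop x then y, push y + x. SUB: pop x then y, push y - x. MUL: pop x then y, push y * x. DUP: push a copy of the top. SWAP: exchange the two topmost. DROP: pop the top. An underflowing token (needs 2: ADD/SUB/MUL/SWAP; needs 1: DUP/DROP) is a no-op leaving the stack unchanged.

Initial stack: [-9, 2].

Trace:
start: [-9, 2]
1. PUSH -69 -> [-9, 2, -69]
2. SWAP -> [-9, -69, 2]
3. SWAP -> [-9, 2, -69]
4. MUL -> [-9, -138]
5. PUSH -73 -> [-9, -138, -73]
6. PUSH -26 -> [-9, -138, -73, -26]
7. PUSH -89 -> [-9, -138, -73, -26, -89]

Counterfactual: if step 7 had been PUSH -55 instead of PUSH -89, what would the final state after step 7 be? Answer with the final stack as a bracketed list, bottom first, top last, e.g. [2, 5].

(re-executing from step 7 with the substitution; state before step 7: [-9, -138, -73, -26])
7. PUSH -55 -> [-9, -138, -73, -26, -55]

[-9, -138, -73, -26, -55]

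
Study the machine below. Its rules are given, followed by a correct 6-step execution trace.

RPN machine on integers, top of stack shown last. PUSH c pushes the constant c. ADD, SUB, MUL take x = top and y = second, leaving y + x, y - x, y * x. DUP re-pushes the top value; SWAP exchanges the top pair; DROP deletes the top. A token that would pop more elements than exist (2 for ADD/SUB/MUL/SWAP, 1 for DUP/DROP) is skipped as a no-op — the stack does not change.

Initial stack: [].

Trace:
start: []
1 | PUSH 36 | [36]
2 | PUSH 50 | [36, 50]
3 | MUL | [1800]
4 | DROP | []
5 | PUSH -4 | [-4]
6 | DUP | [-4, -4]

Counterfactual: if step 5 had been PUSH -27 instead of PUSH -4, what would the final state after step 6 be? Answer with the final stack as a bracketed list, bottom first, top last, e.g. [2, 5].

(re-executing from step 5 with the substitution; state before step 5: [])
5 | PUSH -27 | [-27]
6 | DUP | [-27, -27]

[-27, -27]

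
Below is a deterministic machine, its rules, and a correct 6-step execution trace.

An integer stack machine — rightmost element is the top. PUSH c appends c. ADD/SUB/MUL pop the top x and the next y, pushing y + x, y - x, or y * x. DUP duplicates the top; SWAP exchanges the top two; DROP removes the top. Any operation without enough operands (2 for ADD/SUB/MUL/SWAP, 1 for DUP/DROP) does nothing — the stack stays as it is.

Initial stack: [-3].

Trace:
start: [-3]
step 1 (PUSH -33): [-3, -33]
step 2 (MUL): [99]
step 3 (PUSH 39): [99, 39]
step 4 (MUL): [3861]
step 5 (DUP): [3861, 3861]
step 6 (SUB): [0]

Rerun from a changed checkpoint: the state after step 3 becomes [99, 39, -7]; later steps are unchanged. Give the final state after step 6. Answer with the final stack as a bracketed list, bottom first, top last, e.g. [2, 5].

state after step 3 := [99, 39, -7]
step 4 (MUL): [99, -273]
step 5 (DUP): [99, -273, -273]
step 6 (SUB): [99, 0]

[99, 0]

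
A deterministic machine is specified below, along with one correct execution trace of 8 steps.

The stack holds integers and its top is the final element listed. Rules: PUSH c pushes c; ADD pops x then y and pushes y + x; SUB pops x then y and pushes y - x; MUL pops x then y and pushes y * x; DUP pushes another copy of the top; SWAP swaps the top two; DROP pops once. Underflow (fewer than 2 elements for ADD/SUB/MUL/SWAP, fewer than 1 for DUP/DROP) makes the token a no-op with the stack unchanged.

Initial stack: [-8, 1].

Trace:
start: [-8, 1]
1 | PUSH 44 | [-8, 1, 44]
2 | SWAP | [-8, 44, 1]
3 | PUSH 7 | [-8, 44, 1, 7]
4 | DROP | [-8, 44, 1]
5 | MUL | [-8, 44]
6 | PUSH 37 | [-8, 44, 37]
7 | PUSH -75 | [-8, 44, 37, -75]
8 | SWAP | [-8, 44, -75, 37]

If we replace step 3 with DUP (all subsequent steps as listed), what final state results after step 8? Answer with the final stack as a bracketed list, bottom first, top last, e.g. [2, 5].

(re-executing from step 3 with the substitution; state before step 3: [-8, 44, 1])
3 | DUP | [-8, 44, 1, 1]
4 | DROP | [-8, 44, 1]
5 | MUL | [-8, 44]
6 | PUSH 37 | [-8, 44, 37]
7 | PUSH -75 | [-8, 44, 37, -75]
8 | SWAP | [-8, 44, -75, 37]

[-8, 44, -75, 37]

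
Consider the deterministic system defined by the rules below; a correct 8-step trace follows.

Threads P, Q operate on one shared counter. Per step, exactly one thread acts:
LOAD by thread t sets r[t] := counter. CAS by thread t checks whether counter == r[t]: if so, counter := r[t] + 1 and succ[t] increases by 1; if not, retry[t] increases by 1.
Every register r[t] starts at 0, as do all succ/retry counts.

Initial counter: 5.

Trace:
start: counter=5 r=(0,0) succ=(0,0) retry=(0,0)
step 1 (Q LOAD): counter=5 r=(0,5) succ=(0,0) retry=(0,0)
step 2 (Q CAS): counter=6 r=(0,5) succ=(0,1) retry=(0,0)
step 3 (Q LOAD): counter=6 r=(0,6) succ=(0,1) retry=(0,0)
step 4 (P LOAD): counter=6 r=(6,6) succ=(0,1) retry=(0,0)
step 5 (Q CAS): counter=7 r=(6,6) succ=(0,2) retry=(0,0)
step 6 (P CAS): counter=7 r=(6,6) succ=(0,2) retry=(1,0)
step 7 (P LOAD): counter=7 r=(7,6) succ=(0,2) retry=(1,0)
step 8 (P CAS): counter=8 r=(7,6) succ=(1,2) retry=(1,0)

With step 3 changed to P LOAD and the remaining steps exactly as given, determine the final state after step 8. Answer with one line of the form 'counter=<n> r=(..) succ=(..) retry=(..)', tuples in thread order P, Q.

(re-executing from step 3 with the substitution; state before step 3: counter=6 r=(0,5) succ=(0,1) retry=(0,0))
step 3 (P LOAD): counter=6 r=(6,5) succ=(0,1) retry=(0,0)
step 4 (P LOAD): counter=6 r=(6,5) succ=(0,1) retry=(0,0)
step 5 (Q CAS): counter=6 r=(6,5) succ=(0,1) retry=(0,1)
step 6 (P CAS): counter=7 r=(6,5) succ=(1,1) retry=(0,1)
step 7 (P LOAD): counter=7 r=(7,5) succ=(1,1) retry=(0,1)
step 8 (P CAS): counter=8 r=(7,5) succ=(2,1) retry=(0,1)

counter=8 r=(7,5) succ=(2,1) retry=(0,1)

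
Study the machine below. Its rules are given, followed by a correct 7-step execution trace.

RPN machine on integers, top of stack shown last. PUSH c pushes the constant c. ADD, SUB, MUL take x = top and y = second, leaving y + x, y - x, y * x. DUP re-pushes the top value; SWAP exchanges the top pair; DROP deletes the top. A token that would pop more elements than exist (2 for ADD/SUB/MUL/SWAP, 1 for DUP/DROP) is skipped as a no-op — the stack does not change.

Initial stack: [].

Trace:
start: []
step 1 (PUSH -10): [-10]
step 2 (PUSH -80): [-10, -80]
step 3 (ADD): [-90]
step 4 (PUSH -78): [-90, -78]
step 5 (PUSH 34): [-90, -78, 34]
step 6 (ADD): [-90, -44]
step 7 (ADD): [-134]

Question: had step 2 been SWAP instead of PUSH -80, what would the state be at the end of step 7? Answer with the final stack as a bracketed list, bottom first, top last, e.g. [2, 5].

[-54]

(re-executing from step 2 with the substitution; state before step 2: [-10])
step 2 (SWAP): [-10]
step 3 (ADD): [-10]
step 4 (PUSH -78): [-10, -78]
step 5 (PUSH 34): [-10, -78, 34]
step 6 (ADD): [-10, -44]
step 7 (ADD): [-54]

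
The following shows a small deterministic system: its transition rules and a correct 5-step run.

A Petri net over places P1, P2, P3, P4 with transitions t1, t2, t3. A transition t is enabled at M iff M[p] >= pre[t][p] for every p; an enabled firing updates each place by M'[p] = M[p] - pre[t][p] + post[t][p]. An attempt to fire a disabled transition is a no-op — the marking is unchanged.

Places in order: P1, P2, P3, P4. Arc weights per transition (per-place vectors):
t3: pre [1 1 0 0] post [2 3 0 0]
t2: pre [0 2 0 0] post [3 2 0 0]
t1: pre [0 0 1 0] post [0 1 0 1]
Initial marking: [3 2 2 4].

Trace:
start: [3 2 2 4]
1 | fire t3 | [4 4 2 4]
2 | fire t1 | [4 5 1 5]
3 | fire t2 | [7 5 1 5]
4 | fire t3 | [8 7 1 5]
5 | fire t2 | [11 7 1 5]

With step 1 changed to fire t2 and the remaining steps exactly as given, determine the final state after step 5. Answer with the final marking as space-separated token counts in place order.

(re-executing from step 1 with the substitution; state before step 1: [3 2 2 4])
1 | fire t2 | [6 2 2 4]
2 | fire t1 | [6 3 1 5]
3 | fire t2 | [9 3 1 5]
4 | fire t3 | [10 5 1 5]
5 | fire t2 | [13 5 1 5]

13 5 1 5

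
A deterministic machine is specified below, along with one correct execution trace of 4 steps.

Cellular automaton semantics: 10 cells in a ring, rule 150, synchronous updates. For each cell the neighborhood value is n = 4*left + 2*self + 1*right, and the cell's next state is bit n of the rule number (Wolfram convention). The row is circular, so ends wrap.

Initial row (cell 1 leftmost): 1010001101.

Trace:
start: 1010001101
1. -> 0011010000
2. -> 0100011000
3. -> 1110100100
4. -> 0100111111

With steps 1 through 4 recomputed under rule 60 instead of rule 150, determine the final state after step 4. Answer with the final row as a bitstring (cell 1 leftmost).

(re-executing steps 1..4 under rule 60; state before step 1: 1010001101)
1. -> 0111001011
2. -> 1100101110
3. -> 1010111001
4. -> 0111100101

0111100101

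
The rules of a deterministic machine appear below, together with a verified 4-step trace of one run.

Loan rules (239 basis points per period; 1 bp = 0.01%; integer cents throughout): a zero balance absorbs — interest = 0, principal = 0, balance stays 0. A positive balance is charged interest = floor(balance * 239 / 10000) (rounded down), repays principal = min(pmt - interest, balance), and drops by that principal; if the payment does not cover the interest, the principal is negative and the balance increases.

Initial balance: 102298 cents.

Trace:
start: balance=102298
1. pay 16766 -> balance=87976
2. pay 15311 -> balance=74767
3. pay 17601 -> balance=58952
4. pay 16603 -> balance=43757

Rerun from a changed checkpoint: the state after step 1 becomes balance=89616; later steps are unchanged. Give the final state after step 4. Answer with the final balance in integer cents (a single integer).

state after step 1 := balance=89616
2. pay 15311 -> balance=76446
3. pay 17601 -> balance=60672
4. pay 16603 -> balance=45519

45519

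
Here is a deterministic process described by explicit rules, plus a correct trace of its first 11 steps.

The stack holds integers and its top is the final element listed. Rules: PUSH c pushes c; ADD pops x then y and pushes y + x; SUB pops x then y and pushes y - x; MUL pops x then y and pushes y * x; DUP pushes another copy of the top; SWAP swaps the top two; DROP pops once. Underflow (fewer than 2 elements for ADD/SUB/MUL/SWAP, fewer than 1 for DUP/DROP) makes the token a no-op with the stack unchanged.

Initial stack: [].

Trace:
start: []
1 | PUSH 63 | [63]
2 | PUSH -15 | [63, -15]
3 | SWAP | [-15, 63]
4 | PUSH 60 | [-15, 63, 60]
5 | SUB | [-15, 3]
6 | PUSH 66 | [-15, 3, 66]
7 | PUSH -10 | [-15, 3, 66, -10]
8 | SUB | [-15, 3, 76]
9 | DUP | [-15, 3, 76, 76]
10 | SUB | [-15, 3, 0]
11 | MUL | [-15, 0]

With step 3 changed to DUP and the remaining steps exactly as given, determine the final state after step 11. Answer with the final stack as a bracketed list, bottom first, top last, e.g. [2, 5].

[63, -15, 0]

(re-executing from step 3 with the substitution; state before step 3: [63, -15])
3 | DUP | [63, -15, -15]
4 | PUSH 60 | [63, -15, -15, 60]
5 | SUB | [63, -15, -75]
6 | PUSH 66 | [63, -15, -75, 66]
7 | PUSH -10 | [63, -15, -75, 66, -10]
8 | SUB | [63, -15, -75, 76]
9 | DUP | [63, -15, -75, 76, 76]
10 | SUB | [63, -15, -75, 0]
11 | MUL | [63, -15, 0]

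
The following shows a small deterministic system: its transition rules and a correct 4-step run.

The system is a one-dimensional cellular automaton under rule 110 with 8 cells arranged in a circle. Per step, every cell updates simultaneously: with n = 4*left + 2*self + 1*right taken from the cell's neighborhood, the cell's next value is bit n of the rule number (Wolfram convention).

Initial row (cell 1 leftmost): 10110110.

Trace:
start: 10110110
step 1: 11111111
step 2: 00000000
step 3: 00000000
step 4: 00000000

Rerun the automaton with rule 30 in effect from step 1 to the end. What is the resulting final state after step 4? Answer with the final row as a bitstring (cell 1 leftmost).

01110000

(re-executing steps 1..4 under rule 30; state before step 1: 10110110)
step 1: 10100100
step 2: 10111111
step 3: 00100000
step 4: 01110000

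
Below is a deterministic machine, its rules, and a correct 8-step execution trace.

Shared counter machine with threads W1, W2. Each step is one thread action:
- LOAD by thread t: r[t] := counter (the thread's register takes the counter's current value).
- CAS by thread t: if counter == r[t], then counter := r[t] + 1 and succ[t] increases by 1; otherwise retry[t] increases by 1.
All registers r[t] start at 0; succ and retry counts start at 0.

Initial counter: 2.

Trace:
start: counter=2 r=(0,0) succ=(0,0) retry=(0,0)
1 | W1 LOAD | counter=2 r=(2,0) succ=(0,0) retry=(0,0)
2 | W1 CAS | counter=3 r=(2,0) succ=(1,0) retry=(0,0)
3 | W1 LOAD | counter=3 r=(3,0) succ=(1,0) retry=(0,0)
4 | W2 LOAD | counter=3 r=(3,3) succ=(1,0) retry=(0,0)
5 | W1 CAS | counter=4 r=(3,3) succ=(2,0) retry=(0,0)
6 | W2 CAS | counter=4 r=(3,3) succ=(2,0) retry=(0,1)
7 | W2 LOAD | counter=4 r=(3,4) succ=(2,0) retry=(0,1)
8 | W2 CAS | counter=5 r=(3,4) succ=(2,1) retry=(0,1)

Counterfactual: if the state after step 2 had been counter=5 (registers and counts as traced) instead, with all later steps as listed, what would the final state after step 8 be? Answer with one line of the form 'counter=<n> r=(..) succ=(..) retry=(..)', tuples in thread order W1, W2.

state after step 2 := counter=5 r=(2,0) succ=(1,0) retry=(0,0)
3 | W1 LOAD | counter=5 r=(5,0) succ=(1,0) retry=(0,0)
4 | W2 LOAD | counter=5 r=(5,5) succ=(1,0) retry=(0,0)
5 | W1 CAS | counter=6 r=(5,5) succ=(2,0) retry=(0,0)
6 | W2 CAS | counter=6 r=(5,5) succ=(2,0) retry=(0,1)
7 | W2 LOAD | counter=6 r=(5,6) succ=(2,0) retry=(0,1)
8 | W2 CAS | counter=7 r=(5,6) succ=(2,1) retry=(0,1)

counter=7 r=(5,6) succ=(2,1) retry=(0,1)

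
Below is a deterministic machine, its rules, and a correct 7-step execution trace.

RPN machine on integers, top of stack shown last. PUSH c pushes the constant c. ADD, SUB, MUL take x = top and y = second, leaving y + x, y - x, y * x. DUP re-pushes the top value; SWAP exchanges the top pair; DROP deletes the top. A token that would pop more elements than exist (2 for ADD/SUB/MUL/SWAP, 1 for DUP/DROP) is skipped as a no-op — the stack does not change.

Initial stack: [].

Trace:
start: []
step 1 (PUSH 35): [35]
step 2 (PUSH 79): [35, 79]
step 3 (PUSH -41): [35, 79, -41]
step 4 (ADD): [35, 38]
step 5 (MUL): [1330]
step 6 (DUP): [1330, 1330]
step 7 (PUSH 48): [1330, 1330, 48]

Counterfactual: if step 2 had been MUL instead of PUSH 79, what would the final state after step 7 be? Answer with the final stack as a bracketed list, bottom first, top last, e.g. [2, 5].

[-6, -6, 48]

(re-executing from step 2 with the substitution; state before step 2: [35])
step 2 (MUL): [35]
step 3 (PUSH -41): [35, -41]
step 4 (ADD): [-6]
step 5 (MUL): [-6]
step 6 (DUP): [-6, -6]
step 7 (PUSH 48): [-6, -6, 48]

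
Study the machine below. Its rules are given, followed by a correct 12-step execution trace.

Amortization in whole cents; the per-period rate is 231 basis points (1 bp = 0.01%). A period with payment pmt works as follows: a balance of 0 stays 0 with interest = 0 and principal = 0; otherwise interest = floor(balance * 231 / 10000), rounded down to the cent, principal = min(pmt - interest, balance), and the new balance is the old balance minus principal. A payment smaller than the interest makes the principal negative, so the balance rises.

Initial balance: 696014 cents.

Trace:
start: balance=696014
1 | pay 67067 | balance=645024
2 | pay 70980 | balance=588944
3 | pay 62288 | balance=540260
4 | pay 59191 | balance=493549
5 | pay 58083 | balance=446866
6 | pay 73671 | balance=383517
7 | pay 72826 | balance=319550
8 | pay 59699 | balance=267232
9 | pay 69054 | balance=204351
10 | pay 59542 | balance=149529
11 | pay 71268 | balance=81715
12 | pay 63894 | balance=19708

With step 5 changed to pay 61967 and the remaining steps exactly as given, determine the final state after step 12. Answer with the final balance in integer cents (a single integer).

(re-executing from step 5 with the substitution; state before step 5: balance=493549)
5 | pay 61967 | balance=442982
6 | pay 73671 | balance=379543
7 | pay 72826 | balance=315484
8 | pay 59699 | balance=263072
9 | pay 69054 | balance=200094
10 | pay 59542 | balance=145174
11 | pay 71268 | balance=77259
12 | pay 63894 | balance=15149

15149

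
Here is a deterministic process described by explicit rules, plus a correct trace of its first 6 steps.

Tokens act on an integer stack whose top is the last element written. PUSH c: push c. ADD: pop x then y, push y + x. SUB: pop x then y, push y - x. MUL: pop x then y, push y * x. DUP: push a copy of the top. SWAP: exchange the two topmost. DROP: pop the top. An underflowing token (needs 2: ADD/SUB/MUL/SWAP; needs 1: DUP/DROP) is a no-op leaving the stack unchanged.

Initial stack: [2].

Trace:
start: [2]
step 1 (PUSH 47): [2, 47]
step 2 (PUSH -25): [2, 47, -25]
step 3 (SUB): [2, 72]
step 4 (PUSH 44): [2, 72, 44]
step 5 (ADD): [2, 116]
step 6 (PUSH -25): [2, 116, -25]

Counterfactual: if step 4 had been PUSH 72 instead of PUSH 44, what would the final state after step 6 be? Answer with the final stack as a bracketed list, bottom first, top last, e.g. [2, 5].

[2, 144, -25]

(re-executing from step 4 with the substitution; state before step 4: [2, 72])
step 4 (PUSH 72): [2, 72, 72]
step 5 (ADD): [2, 144]
step 6 (PUSH -25): [2, 144, -25]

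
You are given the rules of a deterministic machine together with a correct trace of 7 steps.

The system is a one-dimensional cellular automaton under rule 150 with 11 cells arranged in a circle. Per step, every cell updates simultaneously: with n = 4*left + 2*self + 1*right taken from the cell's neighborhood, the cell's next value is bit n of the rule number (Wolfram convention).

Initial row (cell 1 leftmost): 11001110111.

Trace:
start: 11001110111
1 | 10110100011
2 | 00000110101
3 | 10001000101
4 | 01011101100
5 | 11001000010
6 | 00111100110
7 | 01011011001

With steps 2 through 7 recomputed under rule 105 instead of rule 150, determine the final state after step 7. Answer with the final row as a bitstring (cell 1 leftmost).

01011011001

(re-executing steps 2..7 under rule 105; state before step 2: 10110100011)
2 | 11111001010
3 | 10001000101
4 | 10100010011
5 | 11001000010
6 | 11000011001
7 | 01011011001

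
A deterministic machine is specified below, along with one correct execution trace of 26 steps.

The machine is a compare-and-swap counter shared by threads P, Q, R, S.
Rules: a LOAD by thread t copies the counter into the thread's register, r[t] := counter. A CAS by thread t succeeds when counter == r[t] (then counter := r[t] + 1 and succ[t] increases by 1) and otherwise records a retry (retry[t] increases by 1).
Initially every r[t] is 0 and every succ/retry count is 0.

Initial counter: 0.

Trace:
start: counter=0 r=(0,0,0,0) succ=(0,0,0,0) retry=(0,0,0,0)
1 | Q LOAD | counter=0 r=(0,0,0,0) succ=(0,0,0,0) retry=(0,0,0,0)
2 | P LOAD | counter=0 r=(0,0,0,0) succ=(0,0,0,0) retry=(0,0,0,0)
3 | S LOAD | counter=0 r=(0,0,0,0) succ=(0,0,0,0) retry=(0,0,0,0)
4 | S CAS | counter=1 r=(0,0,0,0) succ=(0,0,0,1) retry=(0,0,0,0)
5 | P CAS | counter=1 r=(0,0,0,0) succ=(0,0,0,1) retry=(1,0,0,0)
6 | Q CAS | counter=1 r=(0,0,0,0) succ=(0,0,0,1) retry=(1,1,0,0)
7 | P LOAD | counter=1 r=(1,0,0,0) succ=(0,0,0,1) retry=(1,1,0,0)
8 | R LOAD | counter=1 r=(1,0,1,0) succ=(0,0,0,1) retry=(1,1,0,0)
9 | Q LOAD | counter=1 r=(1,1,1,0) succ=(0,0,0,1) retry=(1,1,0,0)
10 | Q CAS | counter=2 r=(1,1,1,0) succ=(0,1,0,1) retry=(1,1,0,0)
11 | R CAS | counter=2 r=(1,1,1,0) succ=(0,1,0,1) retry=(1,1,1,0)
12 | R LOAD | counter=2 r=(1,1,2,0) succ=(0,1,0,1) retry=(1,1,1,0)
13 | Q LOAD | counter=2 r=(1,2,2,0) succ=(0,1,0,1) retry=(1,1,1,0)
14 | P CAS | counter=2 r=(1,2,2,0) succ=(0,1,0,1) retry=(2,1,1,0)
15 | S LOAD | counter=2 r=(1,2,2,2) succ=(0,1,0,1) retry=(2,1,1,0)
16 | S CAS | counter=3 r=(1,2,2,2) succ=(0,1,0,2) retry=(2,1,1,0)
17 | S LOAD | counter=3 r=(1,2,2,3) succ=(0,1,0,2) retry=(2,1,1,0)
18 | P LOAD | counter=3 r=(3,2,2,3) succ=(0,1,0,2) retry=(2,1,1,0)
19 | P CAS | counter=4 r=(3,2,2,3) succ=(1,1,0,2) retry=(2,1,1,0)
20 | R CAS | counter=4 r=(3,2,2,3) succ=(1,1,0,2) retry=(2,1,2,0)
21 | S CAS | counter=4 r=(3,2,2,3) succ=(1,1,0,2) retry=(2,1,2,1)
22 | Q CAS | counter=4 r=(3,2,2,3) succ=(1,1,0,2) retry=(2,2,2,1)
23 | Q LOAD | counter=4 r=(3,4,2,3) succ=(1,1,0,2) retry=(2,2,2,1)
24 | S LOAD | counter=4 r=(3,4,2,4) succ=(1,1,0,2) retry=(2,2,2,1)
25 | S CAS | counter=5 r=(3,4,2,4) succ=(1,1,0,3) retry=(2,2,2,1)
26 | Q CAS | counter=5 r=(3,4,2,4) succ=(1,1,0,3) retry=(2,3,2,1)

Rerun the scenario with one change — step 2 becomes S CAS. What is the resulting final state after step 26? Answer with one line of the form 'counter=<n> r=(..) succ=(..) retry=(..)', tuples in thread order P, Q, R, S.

counter=6 r=(4,5,3,5) succ=(1,1,0,4) retry=(2,3,2,1)

(re-executing from step 2 with the substitution; state before step 2: counter=0 r=(0,0,0,0) succ=(0,0,0,0) retry=(0,0,0,0))
2 | S CAS | counter=1 r=(0,0,0,0) succ=(0,0,0,1) retry=(0,0,0,0)
3 | S LOAD | counter=1 r=(0,0,0,1) succ=(0,0,0,1) retry=(0,0,0,0)
4 | S CAS | counter=2 r=(0,0,0,1) succ=(0,0,0,2) retry=(0,0,0,0)
5 | P CAS | counter=2 r=(0,0,0,1) succ=(0,0,0,2) retry=(1,0,0,0)
6 | Q CAS | counter=2 r=(0,0,0,1) succ=(0,0,0,2) retry=(1,1,0,0)
7 | P LOAD | counter=2 r=(2,0,0,1) succ=(0,0,0,2) retry=(1,1,0,0)
8 | R LOAD | counter=2 r=(2,0,2,1) succ=(0,0,0,2) retry=(1,1,0,0)
9 | Q LOAD | counter=2 r=(2,2,2,1) succ=(0,0,0,2) retry=(1,1,0,0)
10 | Q CAS | counter=3 r=(2,2,2,1) succ=(0,1,0,2) retry=(1,1,0,0)
11 | R CAS | counter=3 r=(2,2,2,1) succ=(0,1,0,2) retry=(1,1,1,0)
12 | R LOAD | counter=3 r=(2,2,3,1) succ=(0,1,0,2) retry=(1,1,1,0)
13 | Q LOAD | counter=3 r=(2,3,3,1) succ=(0,1,0,2) retry=(1,1,1,0)
14 | P CAS | counter=3 r=(2,3,3,1) succ=(0,1,0,2) retry=(2,1,1,0)
15 | S LOAD | counter=3 r=(2,3,3,3) succ=(0,1,0,2) retry=(2,1,1,0)
16 | S CAS | counter=4 r=(2,3,3,3) succ=(0,1,0,3) retry=(2,1,1,0)
17 | S LOAD | counter=4 r=(2,3,3,4) succ=(0,1,0,3) retry=(2,1,1,0)
18 | P LOAD | counter=4 r=(4,3,3,4) succ=(0,1,0,3) retry=(2,1,1,0)
19 | P CAS | counter=5 r=(4,3,3,4) succ=(1,1,0,3) retry=(2,1,1,0)
20 | R CAS | counter=5 r=(4,3,3,4) succ=(1,1,0,3) retry=(2,1,2,0)
21 | S CAS | counter=5 r=(4,3,3,4) succ=(1,1,0,3) retry=(2,1,2,1)
22 | Q CAS | counter=5 r=(4,3,3,4) succ=(1,1,0,3) retry=(2,2,2,1)
23 | Q LOAD | counter=5 r=(4,5,3,4) succ=(1,1,0,3) retry=(2,2,2,1)
24 | S LOAD | counter=5 r=(4,5,3,5) succ=(1,1,0,3) retry=(2,2,2,1)
25 | S CAS | counter=6 r=(4,5,3,5) succ=(1,1,0,4) retry=(2,2,2,1)
26 | Q CAS | counter=6 r=(4,5,3,5) succ=(1,1,0,4) retry=(2,3,2,1)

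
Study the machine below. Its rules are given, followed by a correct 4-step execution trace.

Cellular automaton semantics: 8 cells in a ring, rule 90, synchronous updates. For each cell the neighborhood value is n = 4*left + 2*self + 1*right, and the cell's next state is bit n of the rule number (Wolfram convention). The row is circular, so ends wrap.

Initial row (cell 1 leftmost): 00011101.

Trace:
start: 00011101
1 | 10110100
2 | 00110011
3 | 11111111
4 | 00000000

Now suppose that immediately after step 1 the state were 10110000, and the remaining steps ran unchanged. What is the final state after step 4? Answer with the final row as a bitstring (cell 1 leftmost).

10101010

state after step 1 := 10110000
2 | 00111001
3 | 11101110
4 | 10101010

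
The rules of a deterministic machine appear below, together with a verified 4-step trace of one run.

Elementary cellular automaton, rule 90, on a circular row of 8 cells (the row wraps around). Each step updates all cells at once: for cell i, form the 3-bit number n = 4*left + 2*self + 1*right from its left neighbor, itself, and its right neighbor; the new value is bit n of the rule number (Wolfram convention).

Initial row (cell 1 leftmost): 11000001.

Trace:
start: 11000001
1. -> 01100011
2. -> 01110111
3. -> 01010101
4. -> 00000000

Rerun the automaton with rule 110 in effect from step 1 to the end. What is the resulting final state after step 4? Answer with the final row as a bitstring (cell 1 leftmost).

(re-executing steps 1..4 under rule 110; state before step 1: 11000001)
1. -> 01000011
2. -> 11000111
3. -> 01001100
4. -> 11011100

11011100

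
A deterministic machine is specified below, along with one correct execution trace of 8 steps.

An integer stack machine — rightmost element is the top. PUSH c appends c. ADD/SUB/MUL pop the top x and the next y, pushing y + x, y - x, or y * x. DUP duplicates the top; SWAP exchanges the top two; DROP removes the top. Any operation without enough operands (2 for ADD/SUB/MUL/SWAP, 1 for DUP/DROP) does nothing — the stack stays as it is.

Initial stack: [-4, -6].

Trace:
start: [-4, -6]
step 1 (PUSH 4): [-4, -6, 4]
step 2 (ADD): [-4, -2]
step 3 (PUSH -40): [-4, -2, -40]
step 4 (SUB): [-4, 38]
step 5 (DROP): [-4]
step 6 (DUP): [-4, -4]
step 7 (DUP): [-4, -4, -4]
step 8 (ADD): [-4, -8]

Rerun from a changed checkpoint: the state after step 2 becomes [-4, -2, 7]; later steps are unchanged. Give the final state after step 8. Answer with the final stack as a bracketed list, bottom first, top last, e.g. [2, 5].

state after step 2 := [-4, -2, 7]
step 3 (PUSH -40): [-4, -2, 7, -40]
step 4 (SUB): [-4, -2, 47]
step 5 (DROP): [-4, -2]
step 6 (DUP): [-4, -2, -2]
step 7 (DUP): [-4, -2, -2, -2]
step 8 (ADD): [-4, -2, -4]

[-4, -2, -4]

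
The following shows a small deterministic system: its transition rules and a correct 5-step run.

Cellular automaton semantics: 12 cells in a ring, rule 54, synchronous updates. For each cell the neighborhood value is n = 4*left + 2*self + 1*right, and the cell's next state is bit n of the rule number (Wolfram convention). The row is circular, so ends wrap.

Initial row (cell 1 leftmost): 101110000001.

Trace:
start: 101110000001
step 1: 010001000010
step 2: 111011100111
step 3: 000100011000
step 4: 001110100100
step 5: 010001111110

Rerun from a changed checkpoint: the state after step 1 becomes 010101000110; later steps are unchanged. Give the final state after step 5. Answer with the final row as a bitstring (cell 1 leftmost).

state after step 1 := 010101000110
step 2: 111111101001
step 3: 000000011110
step 4: 000000100001
step 5: 100001110011

100001110011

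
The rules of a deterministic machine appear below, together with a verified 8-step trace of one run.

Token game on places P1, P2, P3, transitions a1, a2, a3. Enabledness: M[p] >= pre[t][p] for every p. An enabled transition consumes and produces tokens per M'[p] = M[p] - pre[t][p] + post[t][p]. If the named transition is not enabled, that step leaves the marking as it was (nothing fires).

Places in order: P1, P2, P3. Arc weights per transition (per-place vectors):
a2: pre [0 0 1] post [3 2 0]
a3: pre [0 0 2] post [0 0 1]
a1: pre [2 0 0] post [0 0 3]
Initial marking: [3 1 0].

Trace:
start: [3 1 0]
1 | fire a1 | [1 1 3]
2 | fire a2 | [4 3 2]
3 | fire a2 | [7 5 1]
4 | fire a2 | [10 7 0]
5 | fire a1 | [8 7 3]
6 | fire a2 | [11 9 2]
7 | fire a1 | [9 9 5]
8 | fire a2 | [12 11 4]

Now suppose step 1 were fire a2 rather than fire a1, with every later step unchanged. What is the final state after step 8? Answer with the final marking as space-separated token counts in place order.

5 5 4

(re-executing from step 1 with the substitution; state before step 1: [3 1 0])
1 | fire a2 | [3 1 0]
2 | fire a2 | [3 1 0]
3 | fire a2 | [3 1 0]
4 | fire a2 | [3 1 0]
5 | fire a1 | [1 1 3]
6 | fire a2 | [4 3 2]
7 | fire a1 | [2 3 5]
8 | fire a2 | [5 5 4]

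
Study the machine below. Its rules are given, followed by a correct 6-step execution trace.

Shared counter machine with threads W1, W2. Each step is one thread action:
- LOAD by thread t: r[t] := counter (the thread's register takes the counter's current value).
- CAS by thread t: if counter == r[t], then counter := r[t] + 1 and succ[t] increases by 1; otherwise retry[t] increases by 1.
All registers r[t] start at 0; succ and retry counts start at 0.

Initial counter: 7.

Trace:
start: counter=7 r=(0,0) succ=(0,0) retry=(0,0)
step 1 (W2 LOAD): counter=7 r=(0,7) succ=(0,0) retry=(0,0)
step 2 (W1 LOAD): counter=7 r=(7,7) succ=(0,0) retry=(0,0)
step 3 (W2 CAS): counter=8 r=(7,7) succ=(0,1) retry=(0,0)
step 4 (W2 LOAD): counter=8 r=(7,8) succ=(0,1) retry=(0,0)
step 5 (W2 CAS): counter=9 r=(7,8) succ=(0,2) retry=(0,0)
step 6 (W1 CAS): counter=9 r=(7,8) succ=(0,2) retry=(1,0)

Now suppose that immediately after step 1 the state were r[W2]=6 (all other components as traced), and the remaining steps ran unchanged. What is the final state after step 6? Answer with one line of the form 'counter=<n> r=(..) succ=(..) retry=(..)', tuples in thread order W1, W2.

counter=8 r=(7,7) succ=(0,1) retry=(1,1)

state after step 1 := counter=7 r=(0,6) succ=(0,0) retry=(0,0)
step 2 (W1 LOAD): counter=7 r=(7,6) succ=(0,0) retry=(0,0)
step 3 (W2 CAS): counter=7 r=(7,6) succ=(0,0) retry=(0,1)
step 4 (W2 LOAD): counter=7 r=(7,7) succ=(0,0) retry=(0,1)
step 5 (W2 CAS): counter=8 r=(7,7) succ=(0,1) retry=(0,1)
step 6 (W1 CAS): counter=8 r=(7,7) succ=(0,1) retry=(1,1)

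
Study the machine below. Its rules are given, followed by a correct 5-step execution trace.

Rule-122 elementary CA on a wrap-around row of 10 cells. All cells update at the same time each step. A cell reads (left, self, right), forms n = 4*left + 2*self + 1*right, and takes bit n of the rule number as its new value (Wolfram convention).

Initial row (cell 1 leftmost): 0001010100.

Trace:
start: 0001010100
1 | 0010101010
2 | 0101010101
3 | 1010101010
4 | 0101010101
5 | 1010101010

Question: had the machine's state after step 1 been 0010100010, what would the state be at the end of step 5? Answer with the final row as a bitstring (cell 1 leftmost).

1010101010

state after step 1 := 0010100010
2 | 0101010101
3 | 1010101010
4 | 0101010101
5 | 1010101010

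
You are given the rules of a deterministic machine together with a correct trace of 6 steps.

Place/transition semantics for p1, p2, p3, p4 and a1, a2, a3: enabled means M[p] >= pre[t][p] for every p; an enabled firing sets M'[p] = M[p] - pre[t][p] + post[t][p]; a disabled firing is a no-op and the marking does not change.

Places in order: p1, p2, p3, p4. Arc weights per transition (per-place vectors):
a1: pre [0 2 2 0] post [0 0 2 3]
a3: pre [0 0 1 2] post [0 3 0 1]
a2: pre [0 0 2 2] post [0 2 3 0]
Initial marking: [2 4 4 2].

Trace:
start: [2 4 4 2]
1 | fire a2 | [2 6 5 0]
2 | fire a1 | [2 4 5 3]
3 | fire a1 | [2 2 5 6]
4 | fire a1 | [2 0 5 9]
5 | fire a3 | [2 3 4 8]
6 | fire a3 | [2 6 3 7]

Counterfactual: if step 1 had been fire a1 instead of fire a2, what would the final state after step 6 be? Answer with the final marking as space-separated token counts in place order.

2 6 2 6

(re-executing from step 1 with the substitution; state before step 1: [2 4 4 2])
1 | fire a1 | [2 2 4 5]
2 | fire a1 | [2 0 4 8]
3 | fire a1 | [2 0 4 8]
4 | fire a1 | [2 0 4 8]
5 | fire a3 | [2 3 3 7]
6 | fire a3 | [2 6 2 6]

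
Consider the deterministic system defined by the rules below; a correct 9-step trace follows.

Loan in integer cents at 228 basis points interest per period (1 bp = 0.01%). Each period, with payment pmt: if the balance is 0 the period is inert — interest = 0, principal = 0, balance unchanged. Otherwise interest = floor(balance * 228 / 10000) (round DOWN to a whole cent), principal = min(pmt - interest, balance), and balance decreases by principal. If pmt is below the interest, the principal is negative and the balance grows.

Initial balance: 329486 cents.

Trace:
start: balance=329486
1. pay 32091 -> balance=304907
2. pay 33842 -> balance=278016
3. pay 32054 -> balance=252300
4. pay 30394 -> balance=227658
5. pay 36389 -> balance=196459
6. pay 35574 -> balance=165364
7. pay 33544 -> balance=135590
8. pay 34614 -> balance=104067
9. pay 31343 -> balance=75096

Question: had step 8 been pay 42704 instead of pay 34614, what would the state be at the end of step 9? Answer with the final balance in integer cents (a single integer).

(re-executing from step 8 with the substitution; state before step 8: balance=135590)
8. pay 42704 -> balance=95977
9. pay 31343 -> balance=66822

66822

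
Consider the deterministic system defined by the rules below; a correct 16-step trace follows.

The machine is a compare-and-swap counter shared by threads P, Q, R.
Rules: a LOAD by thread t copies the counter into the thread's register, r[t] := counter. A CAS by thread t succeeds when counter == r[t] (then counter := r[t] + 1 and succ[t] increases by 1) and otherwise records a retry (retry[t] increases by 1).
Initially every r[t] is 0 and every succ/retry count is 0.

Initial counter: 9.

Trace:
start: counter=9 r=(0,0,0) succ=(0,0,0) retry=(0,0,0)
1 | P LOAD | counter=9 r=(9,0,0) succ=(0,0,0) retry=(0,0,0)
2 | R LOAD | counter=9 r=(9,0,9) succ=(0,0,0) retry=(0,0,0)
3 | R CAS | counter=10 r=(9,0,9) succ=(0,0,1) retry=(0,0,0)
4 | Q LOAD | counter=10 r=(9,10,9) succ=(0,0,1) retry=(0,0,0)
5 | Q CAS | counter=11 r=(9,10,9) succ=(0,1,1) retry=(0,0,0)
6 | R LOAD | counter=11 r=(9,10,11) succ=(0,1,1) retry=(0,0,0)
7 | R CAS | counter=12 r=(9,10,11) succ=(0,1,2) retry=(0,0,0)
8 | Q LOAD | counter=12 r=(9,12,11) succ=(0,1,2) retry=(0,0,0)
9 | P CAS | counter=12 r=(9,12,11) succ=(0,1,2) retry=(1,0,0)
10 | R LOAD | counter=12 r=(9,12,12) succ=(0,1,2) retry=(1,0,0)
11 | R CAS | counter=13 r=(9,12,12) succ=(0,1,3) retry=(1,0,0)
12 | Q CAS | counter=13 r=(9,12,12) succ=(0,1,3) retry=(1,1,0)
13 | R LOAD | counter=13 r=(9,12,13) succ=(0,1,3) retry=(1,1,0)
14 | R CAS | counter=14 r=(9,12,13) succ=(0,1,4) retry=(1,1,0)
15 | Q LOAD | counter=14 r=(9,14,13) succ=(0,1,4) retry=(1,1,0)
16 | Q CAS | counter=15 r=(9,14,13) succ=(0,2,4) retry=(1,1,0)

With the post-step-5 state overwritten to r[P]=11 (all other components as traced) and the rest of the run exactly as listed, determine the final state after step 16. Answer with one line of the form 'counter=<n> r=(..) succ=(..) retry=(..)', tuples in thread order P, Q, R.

counter=15 r=(11,14,13) succ=(0,2,4) retry=(1,1,0)

state after step 5 := counter=11 r=(11,10,9) succ=(0,1,1) retry=(0,0,0)
6 | R LOAD | counter=11 r=(11,10,11) succ=(0,1,1) retry=(0,0,0)
7 | R CAS | counter=12 r=(11,10,11) succ=(0,1,2) retry=(0,0,0)
8 | Q LOAD | counter=12 r=(11,12,11) succ=(0,1,2) retry=(0,0,0)
9 | P CAS | counter=12 r=(11,12,11) succ=(0,1,2) retry=(1,0,0)
10 | R LOAD | counter=12 r=(11,12,12) succ=(0,1,2) retry=(1,0,0)
11 | R CAS | counter=13 r=(11,12,12) succ=(0,1,3) retry=(1,0,0)
12 | Q CAS | counter=13 r=(11,12,12) succ=(0,1,3) retry=(1,1,0)
13 | R LOAD | counter=13 r=(11,12,13) succ=(0,1,3) retry=(1,1,0)
14 | R CAS | counter=14 r=(11,12,13) succ=(0,1,4) retry=(1,1,0)
15 | Q LOAD | counter=14 r=(11,14,13) succ=(0,1,4) retry=(1,1,0)
16 | Q CAS | counter=15 r=(11,14,13) succ=(0,2,4) retry=(1,1,0)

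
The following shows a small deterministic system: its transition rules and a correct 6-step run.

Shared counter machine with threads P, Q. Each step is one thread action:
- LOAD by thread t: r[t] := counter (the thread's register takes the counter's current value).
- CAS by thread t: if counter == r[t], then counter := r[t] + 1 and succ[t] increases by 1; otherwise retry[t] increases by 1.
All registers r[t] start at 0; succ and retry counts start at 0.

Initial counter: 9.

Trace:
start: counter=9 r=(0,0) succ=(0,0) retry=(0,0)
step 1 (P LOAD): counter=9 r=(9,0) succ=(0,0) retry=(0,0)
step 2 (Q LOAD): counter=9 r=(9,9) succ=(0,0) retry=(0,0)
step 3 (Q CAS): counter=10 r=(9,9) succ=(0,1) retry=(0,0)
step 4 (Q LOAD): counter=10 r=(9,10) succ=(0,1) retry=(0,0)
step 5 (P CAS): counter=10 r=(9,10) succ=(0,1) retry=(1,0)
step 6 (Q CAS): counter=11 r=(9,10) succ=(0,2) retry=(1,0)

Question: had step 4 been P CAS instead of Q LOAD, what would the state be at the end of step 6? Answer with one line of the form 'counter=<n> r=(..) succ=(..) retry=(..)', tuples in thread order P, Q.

counter=10 r=(9,9) succ=(0,1) retry=(2,1)

(re-executing from step 4 with the substitution; state before step 4: counter=10 r=(9,9) succ=(0,1) retry=(0,0))
step 4 (P CAS): counter=10 r=(9,9) succ=(0,1) retry=(1,0)
step 5 (P CAS): counter=10 r=(9,9) succ=(0,1) retry=(2,0)
step 6 (Q CAS): counter=10 r=(9,9) succ=(0,1) retry=(2,1)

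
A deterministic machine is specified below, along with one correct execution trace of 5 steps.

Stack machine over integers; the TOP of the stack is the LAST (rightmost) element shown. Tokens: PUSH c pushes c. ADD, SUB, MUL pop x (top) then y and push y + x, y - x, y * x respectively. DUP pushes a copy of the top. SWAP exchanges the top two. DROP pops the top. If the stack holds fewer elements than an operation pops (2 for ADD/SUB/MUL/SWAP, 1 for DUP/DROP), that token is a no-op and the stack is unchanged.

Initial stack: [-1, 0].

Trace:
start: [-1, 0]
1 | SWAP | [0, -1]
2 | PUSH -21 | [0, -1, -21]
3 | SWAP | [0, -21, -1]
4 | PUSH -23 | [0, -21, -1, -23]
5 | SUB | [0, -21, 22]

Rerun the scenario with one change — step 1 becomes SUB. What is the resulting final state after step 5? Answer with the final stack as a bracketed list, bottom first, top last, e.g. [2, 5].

(re-executing from step 1 with the substitution; state before step 1: [-1, 0])
1 | SUB | [-1]
2 | PUSH -21 | [-1, -21]
3 | SWAP | [-21, -1]
4 | PUSH -23 | [-21, -1, -23]
5 | SUB | [-21, 22]

[-21, 22]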